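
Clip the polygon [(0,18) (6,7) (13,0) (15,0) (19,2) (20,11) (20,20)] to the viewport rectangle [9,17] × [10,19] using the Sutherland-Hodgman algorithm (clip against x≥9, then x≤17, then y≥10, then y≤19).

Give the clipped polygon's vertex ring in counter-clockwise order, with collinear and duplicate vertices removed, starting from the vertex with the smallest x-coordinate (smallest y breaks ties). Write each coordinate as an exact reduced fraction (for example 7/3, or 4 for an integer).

Clipped polygon: [(9,10) (17,10) (17,19) (10,19) (9,189/10)]

1. After x ≥ 9: [(9,189/10) (9,4) (13,0) (15,0) (19,2) (20,11) (20,20)]
2. After x ≤ 17: [(17,197/10) (9,189/10) (9,4) (13,0) (15,0) (17,1)]
3. After y ≥ 10: [(17,10) (17,197/10) (9,189/10) (9,10)]
4. After y ≤ 19: [(17,10) (17,19) (10,19) (9,189/10) (9,10)]
5. Canonical ring: [(9,10) (17,10) (17,19) (10,19) (9,189/10)]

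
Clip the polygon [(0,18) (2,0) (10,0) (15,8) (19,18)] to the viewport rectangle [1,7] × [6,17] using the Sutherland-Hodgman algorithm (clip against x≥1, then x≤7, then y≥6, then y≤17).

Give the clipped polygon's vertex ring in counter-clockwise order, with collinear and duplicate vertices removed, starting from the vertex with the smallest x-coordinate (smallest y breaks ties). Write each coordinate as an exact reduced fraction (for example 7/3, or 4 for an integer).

1. After x ≥ 1: [(1,18) (1,9) (2,0) (10,0) (15,8) (19,18)]
2. After x ≤ 7: [(7,18) (1,18) (1,9) (2,0) (7,0)]
3. After y ≥ 6: [(7,6) (7,18) (1,18) (1,9) (4/3,6)]
4. After y ≤ 17: [(7,6) (7,17) (1,17) (1,9) (4/3,6)]
5. Canonical ring: [(1,9) (4/3,6) (7,6) (7,17) (1,17)]

Clipped polygon: [(1,9) (4/3,6) (7,6) (7,17) (1,17)]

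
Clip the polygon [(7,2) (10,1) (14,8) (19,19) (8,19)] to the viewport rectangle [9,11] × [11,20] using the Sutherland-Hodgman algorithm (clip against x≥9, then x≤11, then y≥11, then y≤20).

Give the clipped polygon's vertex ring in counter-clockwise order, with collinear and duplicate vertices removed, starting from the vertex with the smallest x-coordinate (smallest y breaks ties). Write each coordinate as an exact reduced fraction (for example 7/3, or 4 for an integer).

Clipped polygon: [(9,11) (11,11) (11,19) (9,19)]

1. After x ≥ 9: [(9,4/3) (10,1) (14,8) (19,19) (9,19)]
2. After x ≤ 11: [(9,4/3) (10,1) (11,11/4) (11,19) (9,19)]
3. After y ≥ 11: [(9,11) (11,11) (11,19) (9,19)]
4. After y ≤ 20: [(9,11) (11,11) (11,19) (9,19)]
5. Canonical ring: [(9,11) (11,11) (11,19) (9,19)]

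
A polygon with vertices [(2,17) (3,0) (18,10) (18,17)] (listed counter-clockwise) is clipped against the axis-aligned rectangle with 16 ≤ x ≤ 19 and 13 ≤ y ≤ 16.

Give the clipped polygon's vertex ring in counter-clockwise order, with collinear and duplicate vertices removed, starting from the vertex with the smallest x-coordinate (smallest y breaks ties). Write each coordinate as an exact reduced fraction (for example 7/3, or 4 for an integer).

Clipped polygon: [(16,13) (18,13) (18,16) (16,16)]

1. After x ≥ 16: [(16,17) (16,26/3) (18,10) (18,17)]
2. After x ≤ 19: [(16,17) (16,26/3) (18,10) (18,17)]
3. After y ≥ 13: [(16,17) (16,13) (18,13) (18,17)]
4. After y ≤ 16: [(16,16) (16,13) (18,13) (18,16)]
5. Canonical ring: [(16,13) (18,13) (18,16) (16,16)]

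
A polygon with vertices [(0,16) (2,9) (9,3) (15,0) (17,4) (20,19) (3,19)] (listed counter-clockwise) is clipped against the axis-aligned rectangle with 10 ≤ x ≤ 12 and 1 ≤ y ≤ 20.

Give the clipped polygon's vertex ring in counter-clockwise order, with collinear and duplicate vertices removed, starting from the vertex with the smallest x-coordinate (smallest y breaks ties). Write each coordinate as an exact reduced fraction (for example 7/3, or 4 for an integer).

1. After x ≥ 10: [(10,5/2) (15,0) (17,4) (20,19) (10,19)]
2. After x ≤ 12: [(10,5/2) (12,3/2) (12,19) (10,19)]
3. After y ≥ 1: [(10,5/2) (12,3/2) (12,19) (10,19)]
4. After y ≤ 20: [(10,5/2) (12,3/2) (12,19) (10,19)]
5. Canonical ring: [(10,5/2) (12,3/2) (12,19) (10,19)]

Clipped polygon: [(10,5/2) (12,3/2) (12,19) (10,19)]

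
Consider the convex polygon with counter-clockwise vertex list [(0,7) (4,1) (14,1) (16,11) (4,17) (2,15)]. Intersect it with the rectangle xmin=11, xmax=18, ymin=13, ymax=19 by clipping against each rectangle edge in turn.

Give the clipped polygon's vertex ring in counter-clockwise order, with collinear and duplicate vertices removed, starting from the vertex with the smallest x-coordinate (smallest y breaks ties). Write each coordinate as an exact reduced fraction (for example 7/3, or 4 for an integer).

1. After x ≥ 11: [(11,1) (14,1) (16,11) (11,27/2)]
2. After x ≤ 18: [(11,1) (14,1) (16,11) (11,27/2)]
3. After y ≥ 13: [(11,13) (12,13) (11,27/2)]
4. After y ≤ 19: [(11,13) (12,13) (11,27/2)]
5. Canonical ring: [(11,13) (12,13) (11,27/2)]

Clipped polygon: [(11,13) (12,13) (11,27/2)]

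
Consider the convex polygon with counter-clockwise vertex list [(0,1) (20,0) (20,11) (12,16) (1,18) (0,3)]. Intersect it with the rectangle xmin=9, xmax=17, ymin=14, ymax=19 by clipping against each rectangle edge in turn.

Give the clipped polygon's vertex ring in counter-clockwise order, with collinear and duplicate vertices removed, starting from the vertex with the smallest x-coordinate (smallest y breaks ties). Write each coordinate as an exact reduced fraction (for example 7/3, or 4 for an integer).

1. After x ≥ 9: [(9,11/20) (20,0) (20,11) (12,16) (9,182/11)]
2. After x ≤ 17: [(9,11/20) (17,3/20) (17,103/8) (12,16) (9,182/11)]
3. After y ≥ 14: [(9,14) (76/5,14) (12,16) (9,182/11)]
4. After y ≤ 19: [(9,14) (76/5,14) (12,16) (9,182/11)]
5. Canonical ring: [(9,14) (76/5,14) (12,16) (9,182/11)]

Clipped polygon: [(9,14) (76/5,14) (12,16) (9,182/11)]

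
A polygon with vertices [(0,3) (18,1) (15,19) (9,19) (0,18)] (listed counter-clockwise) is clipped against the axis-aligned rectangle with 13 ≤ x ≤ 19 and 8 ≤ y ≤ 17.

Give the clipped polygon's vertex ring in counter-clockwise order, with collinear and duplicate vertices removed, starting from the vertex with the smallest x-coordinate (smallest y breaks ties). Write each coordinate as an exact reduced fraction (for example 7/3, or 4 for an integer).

1. After x ≥ 13: [(13,14/9) (18,1) (15,19) (13,19)]
2. After x ≤ 19: [(13,14/9) (18,1) (15,19) (13,19)]
3. After y ≥ 8: [(13,8) (101/6,8) (15,19) (13,19)]
4. After y ≤ 17: [(13,17) (13,8) (101/6,8) (46/3,17)]
5. Canonical ring: [(13,8) (101/6,8) (46/3,17) (13,17)]

Clipped polygon: [(13,8) (101/6,8) (46/3,17) (13,17)]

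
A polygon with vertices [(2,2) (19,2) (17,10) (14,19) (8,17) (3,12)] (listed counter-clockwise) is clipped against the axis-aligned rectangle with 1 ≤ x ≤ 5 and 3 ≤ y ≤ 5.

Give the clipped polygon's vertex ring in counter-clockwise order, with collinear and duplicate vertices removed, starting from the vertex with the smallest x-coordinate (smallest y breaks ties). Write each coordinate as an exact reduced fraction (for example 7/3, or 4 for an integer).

Clipped polygon: [(21/10,3) (5,3) (5,5) (23/10,5)]

1. After x ≥ 1: [(2,2) (19,2) (17,10) (14,19) (8,17) (3,12)]
2. After x ≤ 5: [(2,2) (5,2) (5,14) (3,12)]
3. After y ≥ 3: [(21/10,3) (5,3) (5,14) (3,12)]
4. After y ≤ 5: [(23/10,5) (21/10,3) (5,3) (5,5)]
5. Canonical ring: [(21/10,3) (5,3) (5,5) (23/10,5)]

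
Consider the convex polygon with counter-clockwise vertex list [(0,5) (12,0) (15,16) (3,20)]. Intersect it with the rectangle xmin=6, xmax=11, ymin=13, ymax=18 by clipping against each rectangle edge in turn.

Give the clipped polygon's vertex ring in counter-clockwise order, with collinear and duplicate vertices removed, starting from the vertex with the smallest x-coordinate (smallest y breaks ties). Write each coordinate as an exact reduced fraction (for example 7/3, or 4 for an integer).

1. After x ≥ 6: [(6,5/2) (12,0) (15,16) (6,19)]
2. After x ≤ 11: [(6,5/2) (11,5/12) (11,52/3) (6,19)]
3. After y ≥ 13: [(6,13) (11,13) (11,52/3) (6,19)]
4. After y ≤ 18: [(6,18) (6,13) (11,13) (11,52/3) (9,18)]
5. Canonical ring: [(6,13) (11,13) (11,52/3) (9,18) (6,18)]

Clipped polygon: [(6,13) (11,13) (11,52/3) (9,18) (6,18)]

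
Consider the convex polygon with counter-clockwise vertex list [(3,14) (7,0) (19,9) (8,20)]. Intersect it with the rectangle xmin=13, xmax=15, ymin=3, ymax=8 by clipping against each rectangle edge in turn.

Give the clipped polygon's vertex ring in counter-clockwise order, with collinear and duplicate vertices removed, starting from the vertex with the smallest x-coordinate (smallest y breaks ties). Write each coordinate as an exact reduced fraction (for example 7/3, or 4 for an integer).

1. After x ≥ 13: [(13,9/2) (19,9) (13,15)]
2. After x ≤ 15: [(13,9/2) (15,6) (15,13) (13,15)]
3. After y ≥ 3: [(13,9/2) (15,6) (15,13) (13,15)]
4. After y ≤ 8: [(13,8) (13,9/2) (15,6) (15,8)]
5. Canonical ring: [(13,9/2) (15,6) (15,8) (13,8)]

Clipped polygon: [(13,9/2) (15,6) (15,8) (13,8)]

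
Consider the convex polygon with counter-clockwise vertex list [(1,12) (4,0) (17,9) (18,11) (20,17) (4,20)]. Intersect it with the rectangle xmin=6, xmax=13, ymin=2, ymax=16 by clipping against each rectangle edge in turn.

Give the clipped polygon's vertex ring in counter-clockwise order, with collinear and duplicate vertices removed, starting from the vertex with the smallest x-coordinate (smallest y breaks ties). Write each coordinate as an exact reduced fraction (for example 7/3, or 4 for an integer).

1. After x ≥ 6: [(6,18/13) (17,9) (18,11) (20,17) (6,157/8)]
2. After x ≤ 13: [(6,18/13) (13,81/13) (13,293/16) (6,157/8)]
3. After y ≥ 2: [(6,2) (62/9,2) (13,81/13) (13,293/16) (6,157/8)]
4. After y ≤ 16: [(6,16) (6,2) (62/9,2) (13,81/13) (13,16)]
5. Canonical ring: [(6,2) (62/9,2) (13,81/13) (13,16) (6,16)]

Clipped polygon: [(6,2) (62/9,2) (13,81/13) (13,16) (6,16)]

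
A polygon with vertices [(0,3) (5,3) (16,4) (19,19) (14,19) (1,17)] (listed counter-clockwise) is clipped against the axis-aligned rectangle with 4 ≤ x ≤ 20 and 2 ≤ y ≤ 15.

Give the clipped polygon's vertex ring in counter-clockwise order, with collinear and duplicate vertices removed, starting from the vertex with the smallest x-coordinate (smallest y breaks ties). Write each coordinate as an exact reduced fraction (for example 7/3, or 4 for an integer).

Clipped polygon: [(4,3) (5,3) (16,4) (91/5,15) (4,15)]

1. After x ≥ 4: [(4,3) (5,3) (16,4) (19,19) (14,19) (4,227/13)]
2. After x ≤ 20: [(4,3) (5,3) (16,4) (19,19) (14,19) (4,227/13)]
3. After y ≥ 2: [(4,3) (5,3) (16,4) (19,19) (14,19) (4,227/13)]
4. After y ≤ 15: [(4,15) (4,3) (5,3) (16,4) (91/5,15)]
5. Canonical ring: [(4,3) (5,3) (16,4) (91/5,15) (4,15)]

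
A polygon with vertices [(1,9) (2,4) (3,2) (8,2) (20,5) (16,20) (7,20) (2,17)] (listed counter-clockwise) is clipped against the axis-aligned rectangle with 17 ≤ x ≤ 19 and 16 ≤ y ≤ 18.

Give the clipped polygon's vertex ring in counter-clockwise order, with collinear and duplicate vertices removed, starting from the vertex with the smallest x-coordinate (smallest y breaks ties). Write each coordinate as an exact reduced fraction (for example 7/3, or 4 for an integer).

1. After x ≥ 17: [(17,17/4) (20,5) (17,65/4)]
2. After x ≤ 19: [(17,17/4) (19,19/4) (19,35/4) (17,65/4)]
3. After y ≥ 16: [(17,16) (256/15,16) (17,65/4)]
4. After y ≤ 18: [(17,16) (256/15,16) (17,65/4)]
5. Canonical ring: [(17,16) (256/15,16) (17,65/4)]

Clipped polygon: [(17,16) (256/15,16) (17,65/4)]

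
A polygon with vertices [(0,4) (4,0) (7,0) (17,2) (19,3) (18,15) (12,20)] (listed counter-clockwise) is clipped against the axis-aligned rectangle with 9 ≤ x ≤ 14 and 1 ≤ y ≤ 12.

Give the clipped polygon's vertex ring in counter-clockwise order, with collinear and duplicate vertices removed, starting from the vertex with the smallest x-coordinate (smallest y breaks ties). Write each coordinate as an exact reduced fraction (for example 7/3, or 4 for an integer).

Clipped polygon: [(9,1) (12,1) (14,7/5) (14,12) (9,12)]

1. After x ≥ 9: [(9,16) (9,2/5) (17,2) (19,3) (18,15) (12,20)]
2. After x ≤ 14: [(9,16) (9,2/5) (14,7/5) (14,55/3) (12,20)]
3. After y ≥ 1: [(9,16) (9,1) (12,1) (14,7/5) (14,55/3) (12,20)]
4. After y ≤ 12: [(9,12) (9,1) (12,1) (14,7/5) (14,12)]
5. Canonical ring: [(9,1) (12,1) (14,7/5) (14,12) (9,12)]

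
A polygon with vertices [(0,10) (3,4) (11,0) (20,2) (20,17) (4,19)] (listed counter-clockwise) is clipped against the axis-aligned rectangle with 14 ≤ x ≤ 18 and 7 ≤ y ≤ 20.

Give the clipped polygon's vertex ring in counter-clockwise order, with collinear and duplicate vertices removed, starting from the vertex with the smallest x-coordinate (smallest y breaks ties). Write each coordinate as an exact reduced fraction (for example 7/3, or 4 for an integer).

Clipped polygon: [(14,7) (18,7) (18,69/4) (14,71/4)]

1. After x ≥ 14: [(14,2/3) (20,2) (20,17) (14,71/4)]
2. After x ≤ 18: [(14,2/3) (18,14/9) (18,69/4) (14,71/4)]
3. After y ≥ 7: [(14,7) (18,7) (18,69/4) (14,71/4)]
4. After y ≤ 20: [(14,7) (18,7) (18,69/4) (14,71/4)]
5. Canonical ring: [(14,7) (18,7) (18,69/4) (14,71/4)]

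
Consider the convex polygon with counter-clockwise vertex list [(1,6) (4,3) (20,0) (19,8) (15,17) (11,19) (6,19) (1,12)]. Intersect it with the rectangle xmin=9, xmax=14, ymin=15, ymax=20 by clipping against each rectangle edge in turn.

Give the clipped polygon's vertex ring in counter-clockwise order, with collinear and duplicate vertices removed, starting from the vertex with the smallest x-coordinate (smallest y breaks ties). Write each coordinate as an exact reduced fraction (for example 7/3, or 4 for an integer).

Clipped polygon: [(9,15) (14,15) (14,35/2) (11,19) (9,19)]

1. After x ≥ 9: [(9,33/16) (20,0) (19,8) (15,17) (11,19) (9,19)]
2. After x ≤ 14: [(9,33/16) (14,9/8) (14,35/2) (11,19) (9,19)]
3. After y ≥ 15: [(9,15) (14,15) (14,35/2) (11,19) (9,19)]
4. After y ≤ 20: [(9,15) (14,15) (14,35/2) (11,19) (9,19)]
5. Canonical ring: [(9,15) (14,15) (14,35/2) (11,19) (9,19)]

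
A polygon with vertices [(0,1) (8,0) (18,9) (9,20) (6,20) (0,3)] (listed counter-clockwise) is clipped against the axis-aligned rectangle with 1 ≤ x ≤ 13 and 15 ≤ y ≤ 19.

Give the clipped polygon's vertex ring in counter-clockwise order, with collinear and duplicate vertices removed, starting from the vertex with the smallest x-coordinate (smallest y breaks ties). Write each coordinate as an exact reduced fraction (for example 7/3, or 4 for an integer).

1. After x ≥ 1: [(1,7/8) (8,0) (18,9) (9,20) (6,20) (1,35/6)]
2. After x ≤ 13: [(1,7/8) (8,0) (13,9/2) (13,136/9) (9,20) (6,20) (1,35/6)]
3. After y ≥ 15: [(13,15) (13,136/9) (9,20) (6,20) (72/17,15)]
4. After y ≤ 19: [(13,15) (13,136/9) (108/11,19) (96/17,19) (72/17,15)]
5. Canonical ring: [(72/17,15) (13,15) (13,136/9) (108/11,19) (96/17,19)]

Clipped polygon: [(72/17,15) (13,15) (13,136/9) (108/11,19) (96/17,19)]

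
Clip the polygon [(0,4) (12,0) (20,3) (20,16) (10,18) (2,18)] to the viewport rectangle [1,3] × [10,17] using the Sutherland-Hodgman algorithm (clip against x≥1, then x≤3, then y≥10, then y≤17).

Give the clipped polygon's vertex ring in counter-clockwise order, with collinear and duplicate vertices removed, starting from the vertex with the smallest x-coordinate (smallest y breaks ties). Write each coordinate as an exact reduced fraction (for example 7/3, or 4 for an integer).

1. After x ≥ 1: [(1,11) (1,11/3) (12,0) (20,3) (20,16) (10,18) (2,18)]
2. After x ≤ 3: [(1,11) (1,11/3) (3,3) (3,18) (2,18)]
3. After y ≥ 10: [(1,11) (1,10) (3,10) (3,18) (2,18)]
4. After y ≤ 17: [(13/7,17) (1,11) (1,10) (3,10) (3,17)]
5. Canonical ring: [(1,10) (3,10) (3,17) (13/7,17) (1,11)]

Clipped polygon: [(1,10) (3,10) (3,17) (13/7,17) (1,11)]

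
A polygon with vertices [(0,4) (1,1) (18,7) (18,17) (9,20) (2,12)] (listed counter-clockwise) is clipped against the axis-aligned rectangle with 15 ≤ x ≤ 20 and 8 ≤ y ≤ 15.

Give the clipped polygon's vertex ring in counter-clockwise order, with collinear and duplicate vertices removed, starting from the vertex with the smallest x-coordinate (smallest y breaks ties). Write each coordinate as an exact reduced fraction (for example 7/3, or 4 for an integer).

Clipped polygon: [(15,8) (18,8) (18,15) (15,15)]

1. After x ≥ 15: [(15,101/17) (18,7) (18,17) (15,18)]
2. After x ≤ 20: [(15,101/17) (18,7) (18,17) (15,18)]
3. After y ≥ 8: [(15,8) (18,8) (18,17) (15,18)]
4. After y ≤ 15: [(15,15) (15,8) (18,8) (18,15)]
5. Canonical ring: [(15,8) (18,8) (18,15) (15,15)]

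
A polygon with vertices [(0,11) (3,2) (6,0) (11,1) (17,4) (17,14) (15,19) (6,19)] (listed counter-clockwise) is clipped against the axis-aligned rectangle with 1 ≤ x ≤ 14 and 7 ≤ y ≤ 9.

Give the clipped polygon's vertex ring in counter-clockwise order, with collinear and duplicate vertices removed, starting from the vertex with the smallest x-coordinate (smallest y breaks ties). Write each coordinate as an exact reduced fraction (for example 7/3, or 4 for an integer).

1. After x ≥ 1: [(1,37/3) (1,8) (3,2) (6,0) (11,1) (17,4) (17,14) (15,19) (6,19)]
2. After x ≤ 14: [(1,37/3) (1,8) (3,2) (6,0) (11,1) (14,5/2) (14,19) (6,19)]
3. After y ≥ 7: [(1,37/3) (1,8) (4/3,7) (14,7) (14,19) (6,19)]
4. After y ≤ 9: [(1,9) (1,8) (4/3,7) (14,7) (14,9)]
5. Canonical ring: [(1,8) (4/3,7) (14,7) (14,9) (1,9)]

Clipped polygon: [(1,8) (4/3,7) (14,7) (14,9) (1,9)]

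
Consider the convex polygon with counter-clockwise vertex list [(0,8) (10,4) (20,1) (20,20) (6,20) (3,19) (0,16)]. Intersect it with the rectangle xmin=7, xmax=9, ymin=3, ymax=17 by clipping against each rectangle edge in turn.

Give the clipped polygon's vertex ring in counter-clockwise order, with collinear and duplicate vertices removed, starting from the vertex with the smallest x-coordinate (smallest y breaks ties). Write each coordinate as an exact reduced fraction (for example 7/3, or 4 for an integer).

1. After x ≥ 7: [(7,26/5) (10,4) (20,1) (20,20) (7,20)]
2. After x ≤ 9: [(7,26/5) (9,22/5) (9,20) (7,20)]
3. After y ≥ 3: [(7,26/5) (9,22/5) (9,20) (7,20)]
4. After y ≤ 17: [(7,17) (7,26/5) (9,22/5) (9,17)]
5. Canonical ring: [(7,26/5) (9,22/5) (9,17) (7,17)]

Clipped polygon: [(7,26/5) (9,22/5) (9,17) (7,17)]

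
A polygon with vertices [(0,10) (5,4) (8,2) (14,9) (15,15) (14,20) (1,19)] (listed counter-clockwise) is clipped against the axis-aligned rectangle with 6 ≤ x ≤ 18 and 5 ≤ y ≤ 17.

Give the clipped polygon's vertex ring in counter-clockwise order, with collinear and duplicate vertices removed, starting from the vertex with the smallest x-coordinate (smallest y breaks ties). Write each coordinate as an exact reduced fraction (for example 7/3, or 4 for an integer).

1. After x ≥ 6: [(6,10/3) (8,2) (14,9) (15,15) (14,20) (6,252/13)]
2. After x ≤ 18: [(6,10/3) (8,2) (14,9) (15,15) (14,20) (6,252/13)]
3. After y ≥ 5: [(6,5) (74/7,5) (14,9) (15,15) (14,20) (6,252/13)]
4. After y ≤ 17: [(6,17) (6,5) (74/7,5) (14,9) (15,15) (73/5,17)]
5. Canonical ring: [(6,5) (74/7,5) (14,9) (15,15) (73/5,17) (6,17)]

Clipped polygon: [(6,5) (74/7,5) (14,9) (15,15) (73/5,17) (6,17)]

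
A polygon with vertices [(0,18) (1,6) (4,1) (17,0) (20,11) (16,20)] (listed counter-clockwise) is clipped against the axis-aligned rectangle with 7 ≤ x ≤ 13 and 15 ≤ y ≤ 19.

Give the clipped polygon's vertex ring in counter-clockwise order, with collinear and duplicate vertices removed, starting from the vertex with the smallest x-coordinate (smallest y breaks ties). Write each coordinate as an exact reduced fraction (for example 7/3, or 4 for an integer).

1. After x ≥ 7: [(7,151/8) (7,10/13) (17,0) (20,11) (16,20)]
2. After x ≤ 13: [(13,157/8) (7,151/8) (7,10/13) (13,4/13)]
3. After y ≥ 15: [(13,15) (13,157/8) (7,151/8) (7,15)]
4. After y ≤ 19: [(13,15) (13,19) (8,19) (7,151/8) (7,15)]
5. Canonical ring: [(7,15) (13,15) (13,19) (8,19) (7,151/8)]

Clipped polygon: [(7,15) (13,15) (13,19) (8,19) (7,151/8)]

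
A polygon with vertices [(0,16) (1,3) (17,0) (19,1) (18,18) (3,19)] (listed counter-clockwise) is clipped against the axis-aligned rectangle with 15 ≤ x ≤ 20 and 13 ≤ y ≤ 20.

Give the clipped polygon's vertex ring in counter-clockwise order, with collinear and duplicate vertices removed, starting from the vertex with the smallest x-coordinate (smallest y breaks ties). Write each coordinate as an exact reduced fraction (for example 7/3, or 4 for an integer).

Clipped polygon: [(15,13) (311/17,13) (18,18) (15,91/5)]

1. After x ≥ 15: [(15,3/8) (17,0) (19,1) (18,18) (15,91/5)]
2. After x ≤ 20: [(15,3/8) (17,0) (19,1) (18,18) (15,91/5)]
3. After y ≥ 13: [(15,13) (311/17,13) (18,18) (15,91/5)]
4. After y ≤ 20: [(15,13) (311/17,13) (18,18) (15,91/5)]
5. Canonical ring: [(15,13) (311/17,13) (18,18) (15,91/5)]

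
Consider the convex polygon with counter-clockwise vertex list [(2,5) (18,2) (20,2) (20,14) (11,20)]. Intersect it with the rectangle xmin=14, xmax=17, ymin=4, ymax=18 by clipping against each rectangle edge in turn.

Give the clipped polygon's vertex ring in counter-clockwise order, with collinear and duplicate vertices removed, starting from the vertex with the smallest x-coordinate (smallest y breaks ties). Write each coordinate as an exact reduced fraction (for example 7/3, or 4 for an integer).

Clipped polygon: [(14,4) (17,4) (17,16) (14,18)]

1. After x ≥ 14: [(14,11/4) (18,2) (20,2) (20,14) (14,18)]
2. After x ≤ 17: [(14,11/4) (17,35/16) (17,16) (14,18)]
3. After y ≥ 4: [(14,4) (17,4) (17,16) (14,18)]
4. After y ≤ 18: [(14,4) (17,4) (17,16) (14,18)]
5. Canonical ring: [(14,4) (17,4) (17,16) (14,18)]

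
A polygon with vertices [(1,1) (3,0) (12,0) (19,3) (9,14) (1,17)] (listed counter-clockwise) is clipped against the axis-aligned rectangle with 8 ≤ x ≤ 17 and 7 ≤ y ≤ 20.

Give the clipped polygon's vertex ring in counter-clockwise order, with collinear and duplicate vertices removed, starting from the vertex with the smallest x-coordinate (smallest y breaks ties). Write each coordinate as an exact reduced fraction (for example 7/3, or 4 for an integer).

1. After x ≥ 8: [(8,0) (12,0) (19,3) (9,14) (8,115/8)]
2. After x ≤ 17: [(8,0) (12,0) (17,15/7) (17,26/5) (9,14) (8,115/8)]
3. After y ≥ 7: [(8,7) (169/11,7) (9,14) (8,115/8)]
4. After y ≤ 20: [(8,7) (169/11,7) (9,14) (8,115/8)]
5. Canonical ring: [(8,7) (169/11,7) (9,14) (8,115/8)]

Clipped polygon: [(8,7) (169/11,7) (9,14) (8,115/8)]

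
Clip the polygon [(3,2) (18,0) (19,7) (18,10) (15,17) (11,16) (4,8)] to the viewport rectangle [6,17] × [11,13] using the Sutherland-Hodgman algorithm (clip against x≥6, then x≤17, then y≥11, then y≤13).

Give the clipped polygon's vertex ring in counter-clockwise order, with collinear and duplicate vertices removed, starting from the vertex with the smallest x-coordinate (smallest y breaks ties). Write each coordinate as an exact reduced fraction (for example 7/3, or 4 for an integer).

1. After x ≥ 6: [(6,8/5) (18,0) (19,7) (18,10) (15,17) (11,16) (6,72/7)]
2. After x ≤ 17: [(6,8/5) (17,2/15) (17,37/3) (15,17) (11,16) (6,72/7)]
3. After y ≥ 11: [(17,11) (17,37/3) (15,17) (11,16) (53/8,11)]
4. After y ≤ 13: [(17,11) (17,37/3) (117/7,13) (67/8,13) (53/8,11)]
5. Canonical ring: [(53/8,11) (17,11) (17,37/3) (117/7,13) (67/8,13)]

Clipped polygon: [(53/8,11) (17,11) (17,37/3) (117/7,13) (67/8,13)]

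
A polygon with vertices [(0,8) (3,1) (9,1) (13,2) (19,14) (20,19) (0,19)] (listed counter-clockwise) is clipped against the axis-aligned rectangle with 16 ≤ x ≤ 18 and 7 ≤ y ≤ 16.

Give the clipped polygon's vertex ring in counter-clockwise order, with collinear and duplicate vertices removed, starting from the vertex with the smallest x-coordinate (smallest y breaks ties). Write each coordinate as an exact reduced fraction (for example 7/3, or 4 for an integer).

Clipped polygon: [(16,8) (18,12) (18,16) (16,16)]

1. After x ≥ 16: [(16,8) (19,14) (20,19) (16,19)]
2. After x ≤ 18: [(16,8) (18,12) (18,19) (16,19)]
3. After y ≥ 7: [(16,8) (18,12) (18,19) (16,19)]
4. After y ≤ 16: [(16,16) (16,8) (18,12) (18,16)]
5. Canonical ring: [(16,8) (18,12) (18,16) (16,16)]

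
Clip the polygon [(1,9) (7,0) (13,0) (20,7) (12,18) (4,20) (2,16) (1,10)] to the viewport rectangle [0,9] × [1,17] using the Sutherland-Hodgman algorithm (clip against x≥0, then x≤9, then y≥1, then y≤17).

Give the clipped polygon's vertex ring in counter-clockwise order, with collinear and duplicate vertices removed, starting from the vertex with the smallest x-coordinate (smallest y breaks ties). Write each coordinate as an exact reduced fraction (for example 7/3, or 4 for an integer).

1. After x ≥ 0: [(1,9) (7,0) (13,0) (20,7) (12,18) (4,20) (2,16) (1,10)]
2. After x ≤ 9: [(1,9) (7,0) (9,0) (9,75/4) (4,20) (2,16) (1,10)]
3. After y ≥ 1: [(1,9) (19/3,1) (9,1) (9,75/4) (4,20) (2,16) (1,10)]
4. After y ≤ 17: [(1,9) (19/3,1) (9,1) (9,17) (5/2,17) (2,16) (1,10)]
5. Canonical ring: [(1,9) (19/3,1) (9,1) (9,17) (5/2,17) (2,16) (1,10)]

Clipped polygon: [(1,9) (19/3,1) (9,1) (9,17) (5/2,17) (2,16) (1,10)]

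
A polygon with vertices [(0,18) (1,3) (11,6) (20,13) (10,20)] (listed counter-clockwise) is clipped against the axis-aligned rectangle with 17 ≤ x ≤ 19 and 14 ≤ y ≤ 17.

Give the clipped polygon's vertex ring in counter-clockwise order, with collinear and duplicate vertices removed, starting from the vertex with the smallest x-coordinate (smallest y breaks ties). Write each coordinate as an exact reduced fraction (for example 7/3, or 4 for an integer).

Clipped polygon: [(17,14) (130/7,14) (17,151/10)]

1. After x ≥ 17: [(17,32/3) (20,13) (17,151/10)]
2. After x ≤ 19: [(17,32/3) (19,110/9) (19,137/10) (17,151/10)]
3. After y ≥ 14: [(17,14) (130/7,14) (17,151/10)]
4. After y ≤ 17: [(17,14) (130/7,14) (17,151/10)]
5. Canonical ring: [(17,14) (130/7,14) (17,151/10)]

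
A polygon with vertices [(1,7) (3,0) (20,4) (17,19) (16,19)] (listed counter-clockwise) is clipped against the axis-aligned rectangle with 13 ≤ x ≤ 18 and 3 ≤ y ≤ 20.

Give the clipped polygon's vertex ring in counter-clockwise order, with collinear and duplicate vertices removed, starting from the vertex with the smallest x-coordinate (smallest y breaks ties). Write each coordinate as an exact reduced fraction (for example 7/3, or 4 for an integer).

1. After x ≥ 13: [(13,83/5) (13,40/17) (20,4) (17,19) (16,19)]
2. After x ≤ 18: [(13,83/5) (13,40/17) (18,60/17) (18,14) (17,19) (16,19)]
3. After y ≥ 3: [(13,83/5) (13,3) (63/4,3) (18,60/17) (18,14) (17,19) (16,19)]
4. After y ≤ 20: [(13,83/5) (13,3) (63/4,3) (18,60/17) (18,14) (17,19) (16,19)]
5. Canonical ring: [(13,3) (63/4,3) (18,60/17) (18,14) (17,19) (16,19) (13,83/5)]

Clipped polygon: [(13,3) (63/4,3) (18,60/17) (18,14) (17,19) (16,19) (13,83/5)]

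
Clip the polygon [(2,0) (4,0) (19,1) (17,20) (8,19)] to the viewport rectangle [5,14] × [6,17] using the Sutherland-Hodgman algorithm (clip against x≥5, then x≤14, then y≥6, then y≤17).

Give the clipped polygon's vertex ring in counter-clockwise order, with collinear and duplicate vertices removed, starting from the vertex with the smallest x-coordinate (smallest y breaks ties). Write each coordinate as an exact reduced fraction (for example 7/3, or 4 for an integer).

1. After x ≥ 5: [(5,19/2) (5,1/15) (19,1) (17,20) (8,19)]
2. After x ≤ 14: [(5,19/2) (5,1/15) (14,2/3) (14,59/3) (8,19)]
3. After y ≥ 6: [(5,19/2) (5,6) (14,6) (14,59/3) (8,19)]
4. After y ≤ 17: [(140/19,17) (5,19/2) (5,6) (14,6) (14,17)]
5. Canonical ring: [(5,6) (14,6) (14,17) (140/19,17) (5,19/2)]

Clipped polygon: [(5,6) (14,6) (14,17) (140/19,17) (5,19/2)]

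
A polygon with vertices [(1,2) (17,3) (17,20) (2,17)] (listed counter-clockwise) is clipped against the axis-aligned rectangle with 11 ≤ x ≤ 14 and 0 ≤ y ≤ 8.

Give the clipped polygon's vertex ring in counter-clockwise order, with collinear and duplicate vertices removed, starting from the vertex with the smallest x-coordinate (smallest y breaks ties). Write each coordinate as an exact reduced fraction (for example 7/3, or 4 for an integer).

Clipped polygon: [(11,21/8) (14,45/16) (14,8) (11,8)]

1. After x ≥ 11: [(11,21/8) (17,3) (17,20) (11,94/5)]
2. After x ≤ 14: [(11,21/8) (14,45/16) (14,97/5) (11,94/5)]
3. After y ≥ 0: [(11,21/8) (14,45/16) (14,97/5) (11,94/5)]
4. After y ≤ 8: [(11,8) (11,21/8) (14,45/16) (14,8)]
5. Canonical ring: [(11,21/8) (14,45/16) (14,8) (11,8)]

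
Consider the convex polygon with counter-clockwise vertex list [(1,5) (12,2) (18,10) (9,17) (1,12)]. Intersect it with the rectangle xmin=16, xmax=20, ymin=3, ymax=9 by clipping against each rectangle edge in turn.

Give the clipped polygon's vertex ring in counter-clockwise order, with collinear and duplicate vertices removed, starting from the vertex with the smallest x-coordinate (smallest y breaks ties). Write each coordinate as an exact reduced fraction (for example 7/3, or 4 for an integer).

1. After x ≥ 16: [(16,22/3) (18,10) (16,104/9)]
2. After x ≤ 20: [(16,22/3) (18,10) (16,104/9)]
3. After y ≥ 3: [(16,22/3) (18,10) (16,104/9)]
4. After y ≤ 9: [(16,9) (16,22/3) (69/4,9)]
5. Canonical ring: [(16,22/3) (69/4,9) (16,9)]

Clipped polygon: [(16,22/3) (69/4,9) (16,9)]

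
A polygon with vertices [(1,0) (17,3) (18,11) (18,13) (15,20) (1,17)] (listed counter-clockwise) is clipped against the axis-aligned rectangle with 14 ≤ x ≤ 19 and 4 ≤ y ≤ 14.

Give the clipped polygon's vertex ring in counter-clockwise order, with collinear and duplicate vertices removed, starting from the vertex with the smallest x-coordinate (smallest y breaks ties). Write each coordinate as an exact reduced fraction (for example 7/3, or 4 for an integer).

Clipped polygon: [(14,4) (137/8,4) (18,11) (18,13) (123/7,14) (14,14)]

1. After x ≥ 14: [(14,39/16) (17,3) (18,11) (18,13) (15,20) (14,277/14)]
2. After x ≤ 19: [(14,39/16) (17,3) (18,11) (18,13) (15,20) (14,277/14)]
3. After y ≥ 4: [(14,4) (137/8,4) (18,11) (18,13) (15,20) (14,277/14)]
4. After y ≤ 14: [(14,14) (14,4) (137/8,4) (18,11) (18,13) (123/7,14)]
5. Canonical ring: [(14,4) (137/8,4) (18,11) (18,13) (123/7,14) (14,14)]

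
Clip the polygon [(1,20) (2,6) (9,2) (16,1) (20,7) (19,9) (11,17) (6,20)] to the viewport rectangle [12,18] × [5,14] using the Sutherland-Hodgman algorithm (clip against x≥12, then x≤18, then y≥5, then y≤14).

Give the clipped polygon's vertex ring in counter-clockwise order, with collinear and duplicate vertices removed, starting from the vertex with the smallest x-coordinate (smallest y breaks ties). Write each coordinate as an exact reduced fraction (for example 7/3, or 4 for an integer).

1. After x ≥ 12: [(12,11/7) (16,1) (20,7) (19,9) (12,16)]
2. After x ≤ 18: [(12,11/7) (16,1) (18,4) (18,10) (12,16)]
3. After y ≥ 5: [(12,5) (18,5) (18,10) (12,16)]
4. After y ≤ 14: [(12,14) (12,5) (18,5) (18,10) (14,14)]
5. Canonical ring: [(12,5) (18,5) (18,10) (14,14) (12,14)]

Clipped polygon: [(12,5) (18,5) (18,10) (14,14) (12,14)]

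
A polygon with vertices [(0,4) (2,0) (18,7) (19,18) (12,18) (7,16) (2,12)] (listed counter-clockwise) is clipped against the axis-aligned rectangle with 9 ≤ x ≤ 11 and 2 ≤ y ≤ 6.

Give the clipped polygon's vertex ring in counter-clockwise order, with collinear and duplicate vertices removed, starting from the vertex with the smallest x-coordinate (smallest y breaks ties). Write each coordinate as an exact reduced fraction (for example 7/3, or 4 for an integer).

1. After x ≥ 9: [(9,49/16) (18,7) (19,18) (12,18) (9,84/5)]
2. After x ≤ 11: [(9,49/16) (11,63/16) (11,88/5) (9,84/5)]
3. After y ≥ 2: [(9,49/16) (11,63/16) (11,88/5) (9,84/5)]
4. After y ≤ 6: [(9,6) (9,49/16) (11,63/16) (11,6)]
5. Canonical ring: [(9,49/16) (11,63/16) (11,6) (9,6)]

Clipped polygon: [(9,49/16) (11,63/16) (11,6) (9,6)]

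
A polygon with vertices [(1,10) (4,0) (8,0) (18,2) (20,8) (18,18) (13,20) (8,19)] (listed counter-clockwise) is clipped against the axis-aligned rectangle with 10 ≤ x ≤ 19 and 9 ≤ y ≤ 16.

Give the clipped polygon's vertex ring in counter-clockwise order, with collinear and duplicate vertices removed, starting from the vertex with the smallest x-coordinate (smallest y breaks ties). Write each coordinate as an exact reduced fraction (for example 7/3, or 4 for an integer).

Clipped polygon: [(10,9) (19,9) (19,13) (92/5,16) (10,16)]

1. After x ≥ 10: [(10,2/5) (18,2) (20,8) (18,18) (13,20) (10,97/5)]
2. After x ≤ 19: [(10,2/5) (18,2) (19,5) (19,13) (18,18) (13,20) (10,97/5)]
3. After y ≥ 9: [(10,9) (19,9) (19,13) (18,18) (13,20) (10,97/5)]
4. After y ≤ 16: [(10,16) (10,9) (19,9) (19,13) (92/5,16)]
5. Canonical ring: [(10,9) (19,9) (19,13) (92/5,16) (10,16)]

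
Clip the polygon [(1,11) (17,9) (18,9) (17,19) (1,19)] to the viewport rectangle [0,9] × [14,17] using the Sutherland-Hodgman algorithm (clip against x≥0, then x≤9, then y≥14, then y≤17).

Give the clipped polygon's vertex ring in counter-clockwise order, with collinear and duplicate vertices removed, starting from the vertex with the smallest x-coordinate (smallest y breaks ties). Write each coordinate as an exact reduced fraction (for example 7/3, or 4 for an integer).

1. After x ≥ 0: [(1,11) (17,9) (18,9) (17,19) (1,19)]
2. After x ≤ 9: [(1,11) (9,10) (9,19) (1,19)]
3. After y ≥ 14: [(1,14) (9,14) (9,19) (1,19)]
4. After y ≤ 17: [(1,17) (1,14) (9,14) (9,17)]
5. Canonical ring: [(1,14) (9,14) (9,17) (1,17)]

Clipped polygon: [(1,14) (9,14) (9,17) (1,17)]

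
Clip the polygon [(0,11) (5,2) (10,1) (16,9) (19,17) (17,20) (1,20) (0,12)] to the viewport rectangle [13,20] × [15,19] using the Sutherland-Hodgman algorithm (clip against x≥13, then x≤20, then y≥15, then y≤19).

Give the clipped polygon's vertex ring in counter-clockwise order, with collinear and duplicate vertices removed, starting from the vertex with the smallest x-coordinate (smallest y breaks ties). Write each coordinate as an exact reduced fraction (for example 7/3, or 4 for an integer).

1. After x ≥ 13: [(13,5) (16,9) (19,17) (17,20) (13,20)]
2. After x ≤ 20: [(13,5) (16,9) (19,17) (17,20) (13,20)]
3. After y ≥ 15: [(13,15) (73/4,15) (19,17) (17,20) (13,20)]
4. After y ≤ 19: [(13,19) (13,15) (73/4,15) (19,17) (53/3,19)]
5. Canonical ring: [(13,15) (73/4,15) (19,17) (53/3,19) (13,19)]

Clipped polygon: [(13,15) (73/4,15) (19,17) (53/3,19) (13,19)]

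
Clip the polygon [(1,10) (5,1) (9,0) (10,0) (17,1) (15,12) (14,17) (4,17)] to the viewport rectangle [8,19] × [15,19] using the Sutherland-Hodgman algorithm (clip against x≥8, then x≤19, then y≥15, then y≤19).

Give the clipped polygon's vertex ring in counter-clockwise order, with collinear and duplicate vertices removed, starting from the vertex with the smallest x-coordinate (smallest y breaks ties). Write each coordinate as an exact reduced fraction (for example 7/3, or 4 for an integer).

Clipped polygon: [(8,15) (72/5,15) (14,17) (8,17)]

1. After x ≥ 8: [(8,1/4) (9,0) (10,0) (17,1) (15,12) (14,17) (8,17)]
2. After x ≤ 19: [(8,1/4) (9,0) (10,0) (17,1) (15,12) (14,17) (8,17)]
3. After y ≥ 15: [(8,15) (72/5,15) (14,17) (8,17)]
4. After y ≤ 19: [(8,15) (72/5,15) (14,17) (8,17)]
5. Canonical ring: [(8,15) (72/5,15) (14,17) (8,17)]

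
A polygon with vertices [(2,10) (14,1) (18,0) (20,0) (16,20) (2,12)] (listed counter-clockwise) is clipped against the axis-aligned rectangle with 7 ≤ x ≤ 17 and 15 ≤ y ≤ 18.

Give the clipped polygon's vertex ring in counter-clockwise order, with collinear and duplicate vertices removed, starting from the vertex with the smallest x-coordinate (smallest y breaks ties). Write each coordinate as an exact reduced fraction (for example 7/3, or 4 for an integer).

Clipped polygon: [(29/4,15) (17,15) (82/5,18) (25/2,18)]

1. After x ≥ 7: [(7,25/4) (14,1) (18,0) (20,0) (16,20) (7,104/7)]
2. After x ≤ 17: [(7,25/4) (14,1) (17,1/4) (17,15) (16,20) (7,104/7)]
3. After y ≥ 15: [(17,15) (17,15) (16,20) (29/4,15)]
4. After y ≤ 18: [(17,15) (17,15) (82/5,18) (25/2,18) (29/4,15)]
5. Canonical ring: [(29/4,15) (17,15) (82/5,18) (25/2,18)]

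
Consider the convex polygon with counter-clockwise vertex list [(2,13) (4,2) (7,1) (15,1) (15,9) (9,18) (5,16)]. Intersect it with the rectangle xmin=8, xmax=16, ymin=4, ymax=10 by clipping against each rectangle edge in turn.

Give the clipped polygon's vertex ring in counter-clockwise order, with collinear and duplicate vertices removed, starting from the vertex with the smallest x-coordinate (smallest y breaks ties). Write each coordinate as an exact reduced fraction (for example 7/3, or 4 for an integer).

1. After x ≥ 8: [(8,1) (15,1) (15,9) (9,18) (8,35/2)]
2. After x ≤ 16: [(8,1) (15,1) (15,9) (9,18) (8,35/2)]
3. After y ≥ 4: [(8,4) (15,4) (15,9) (9,18) (8,35/2)]
4. After y ≤ 10: [(8,10) (8,4) (15,4) (15,9) (43/3,10)]
5. Canonical ring: [(8,4) (15,4) (15,9) (43/3,10) (8,10)]

Clipped polygon: [(8,4) (15,4) (15,9) (43/3,10) (8,10)]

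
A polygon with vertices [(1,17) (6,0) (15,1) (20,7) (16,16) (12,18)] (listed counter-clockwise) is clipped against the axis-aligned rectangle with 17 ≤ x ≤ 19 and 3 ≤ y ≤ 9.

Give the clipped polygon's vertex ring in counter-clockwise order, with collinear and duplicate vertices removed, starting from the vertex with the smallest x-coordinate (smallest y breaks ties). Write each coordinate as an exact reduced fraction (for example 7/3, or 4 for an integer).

Clipped polygon: [(17,17/5) (19,29/5) (19,9) (17,9)]

1. After x ≥ 17: [(17,17/5) (20,7) (17,55/4)]
2. After x ≤ 19: [(17,17/5) (19,29/5) (19,37/4) (17,55/4)]
3. After y ≥ 3: [(17,17/5) (19,29/5) (19,37/4) (17,55/4)]
4. After y ≤ 9: [(17,9) (17,17/5) (19,29/5) (19,9)]
5. Canonical ring: [(17,17/5) (19,29/5) (19,9) (17,9)]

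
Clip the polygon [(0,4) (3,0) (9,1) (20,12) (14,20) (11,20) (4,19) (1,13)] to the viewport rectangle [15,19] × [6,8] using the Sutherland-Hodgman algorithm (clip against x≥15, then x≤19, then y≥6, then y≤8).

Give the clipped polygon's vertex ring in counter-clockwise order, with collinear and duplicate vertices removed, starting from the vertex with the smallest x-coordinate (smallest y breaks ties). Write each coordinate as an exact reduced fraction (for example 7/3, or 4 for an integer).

Clipped polygon: [(15,7) (16,8) (15,8)]

1. After x ≥ 15: [(15,7) (20,12) (15,56/3)]
2. After x ≤ 19: [(15,7) (19,11) (19,40/3) (15,56/3)]
3. After y ≥ 6: [(15,7) (19,11) (19,40/3) (15,56/3)]
4. After y ≤ 8: [(15,8) (15,7) (16,8)]
5. Canonical ring: [(15,7) (16,8) (15,8)]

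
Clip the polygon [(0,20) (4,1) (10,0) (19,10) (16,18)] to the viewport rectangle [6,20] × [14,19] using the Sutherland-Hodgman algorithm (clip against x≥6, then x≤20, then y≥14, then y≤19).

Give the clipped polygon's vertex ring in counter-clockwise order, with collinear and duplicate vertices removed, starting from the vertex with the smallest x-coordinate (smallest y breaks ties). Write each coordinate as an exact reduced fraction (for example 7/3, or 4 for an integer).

Clipped polygon: [(6,14) (35/2,14) (16,18) (8,19) (6,19)]

1. After x ≥ 6: [(6,77/4) (6,2/3) (10,0) (19,10) (16,18)]
2. After x ≤ 20: [(6,77/4) (6,2/3) (10,0) (19,10) (16,18)]
3. After y ≥ 14: [(6,77/4) (6,14) (35/2,14) (16,18)]
4. After y ≤ 19: [(8,19) (6,19) (6,14) (35/2,14) (16,18)]
5. Canonical ring: [(6,14) (35/2,14) (16,18) (8,19) (6,19)]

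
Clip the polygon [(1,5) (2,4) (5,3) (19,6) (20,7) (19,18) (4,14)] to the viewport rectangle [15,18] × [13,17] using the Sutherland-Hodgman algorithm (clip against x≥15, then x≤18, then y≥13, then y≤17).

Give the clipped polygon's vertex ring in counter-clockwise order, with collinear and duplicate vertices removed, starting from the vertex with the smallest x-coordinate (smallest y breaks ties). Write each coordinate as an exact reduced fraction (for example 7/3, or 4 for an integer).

1. After x ≥ 15: [(15,36/7) (19,6) (20,7) (19,18) (15,254/15)]
2. After x ≤ 18: [(15,36/7) (18,81/14) (18,266/15) (15,254/15)]
3. After y ≥ 13: [(15,13) (18,13) (18,266/15) (15,254/15)]
4. After y ≤ 17: [(15,13) (18,13) (18,17) (61/4,17) (15,254/15)]
5. Canonical ring: [(15,13) (18,13) (18,17) (61/4,17) (15,254/15)]

Clipped polygon: [(15,13) (18,13) (18,17) (61/4,17) (15,254/15)]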